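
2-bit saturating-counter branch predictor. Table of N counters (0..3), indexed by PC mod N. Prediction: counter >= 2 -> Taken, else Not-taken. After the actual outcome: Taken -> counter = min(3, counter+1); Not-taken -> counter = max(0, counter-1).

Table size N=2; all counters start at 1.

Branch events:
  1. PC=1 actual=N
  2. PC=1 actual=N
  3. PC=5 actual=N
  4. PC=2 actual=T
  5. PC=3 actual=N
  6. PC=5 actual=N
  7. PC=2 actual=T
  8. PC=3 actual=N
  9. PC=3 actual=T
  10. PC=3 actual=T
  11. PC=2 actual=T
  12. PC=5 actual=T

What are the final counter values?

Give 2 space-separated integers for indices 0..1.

Ev 1: PC=1 idx=1 pred=N actual=N -> ctr[1]=0
Ev 2: PC=1 idx=1 pred=N actual=N -> ctr[1]=0
Ev 3: PC=5 idx=1 pred=N actual=N -> ctr[1]=0
Ev 4: PC=2 idx=0 pred=N actual=T -> ctr[0]=2
Ev 5: PC=3 idx=1 pred=N actual=N -> ctr[1]=0
Ev 6: PC=5 idx=1 pred=N actual=N -> ctr[1]=0
Ev 7: PC=2 idx=0 pred=T actual=T -> ctr[0]=3
Ev 8: PC=3 idx=1 pred=N actual=N -> ctr[1]=0
Ev 9: PC=3 idx=1 pred=N actual=T -> ctr[1]=1
Ev 10: PC=3 idx=1 pred=N actual=T -> ctr[1]=2
Ev 11: PC=2 idx=0 pred=T actual=T -> ctr[0]=3
Ev 12: PC=5 idx=1 pred=T actual=T -> ctr[1]=3

Answer: 3 3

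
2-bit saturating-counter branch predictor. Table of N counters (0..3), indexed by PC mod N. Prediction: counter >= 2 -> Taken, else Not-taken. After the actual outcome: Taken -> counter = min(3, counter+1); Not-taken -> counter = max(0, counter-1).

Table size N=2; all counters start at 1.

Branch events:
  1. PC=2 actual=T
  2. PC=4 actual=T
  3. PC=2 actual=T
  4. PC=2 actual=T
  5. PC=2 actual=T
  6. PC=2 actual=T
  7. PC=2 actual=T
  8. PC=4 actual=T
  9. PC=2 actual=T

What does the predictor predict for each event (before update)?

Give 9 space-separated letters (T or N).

Answer: N T T T T T T T T

Derivation:
Ev 1: PC=2 idx=0 pred=N actual=T -> ctr[0]=2
Ev 2: PC=4 idx=0 pred=T actual=T -> ctr[0]=3
Ev 3: PC=2 idx=0 pred=T actual=T -> ctr[0]=3
Ev 4: PC=2 idx=0 pred=T actual=T -> ctr[0]=3
Ev 5: PC=2 idx=0 pred=T actual=T -> ctr[0]=3
Ev 6: PC=2 idx=0 pred=T actual=T -> ctr[0]=3
Ev 7: PC=2 idx=0 pred=T actual=T -> ctr[0]=3
Ev 8: PC=4 idx=0 pred=T actual=T -> ctr[0]=3
Ev 9: PC=2 idx=0 pred=T actual=T -> ctr[0]=3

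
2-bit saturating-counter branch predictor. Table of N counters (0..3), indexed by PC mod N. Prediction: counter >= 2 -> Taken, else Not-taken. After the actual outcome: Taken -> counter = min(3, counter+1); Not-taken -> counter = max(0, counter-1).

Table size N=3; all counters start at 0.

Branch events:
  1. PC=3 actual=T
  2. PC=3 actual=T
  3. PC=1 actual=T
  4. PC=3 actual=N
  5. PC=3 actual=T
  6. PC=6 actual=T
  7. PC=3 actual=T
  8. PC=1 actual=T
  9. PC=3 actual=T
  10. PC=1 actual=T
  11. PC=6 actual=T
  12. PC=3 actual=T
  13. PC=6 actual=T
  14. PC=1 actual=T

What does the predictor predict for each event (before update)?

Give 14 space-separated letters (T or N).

Ev 1: PC=3 idx=0 pred=N actual=T -> ctr[0]=1
Ev 2: PC=3 idx=0 pred=N actual=T -> ctr[0]=2
Ev 3: PC=1 idx=1 pred=N actual=T -> ctr[1]=1
Ev 4: PC=3 idx=0 pred=T actual=N -> ctr[0]=1
Ev 5: PC=3 idx=0 pred=N actual=T -> ctr[0]=2
Ev 6: PC=6 idx=0 pred=T actual=T -> ctr[0]=3
Ev 7: PC=3 idx=0 pred=T actual=T -> ctr[0]=3
Ev 8: PC=1 idx=1 pred=N actual=T -> ctr[1]=2
Ev 9: PC=3 idx=0 pred=T actual=T -> ctr[0]=3
Ev 10: PC=1 idx=1 pred=T actual=T -> ctr[1]=3
Ev 11: PC=6 idx=0 pred=T actual=T -> ctr[0]=3
Ev 12: PC=3 idx=0 pred=T actual=T -> ctr[0]=3
Ev 13: PC=6 idx=0 pred=T actual=T -> ctr[0]=3
Ev 14: PC=1 idx=1 pred=T actual=T -> ctr[1]=3

Answer: N N N T N T T N T T T T T T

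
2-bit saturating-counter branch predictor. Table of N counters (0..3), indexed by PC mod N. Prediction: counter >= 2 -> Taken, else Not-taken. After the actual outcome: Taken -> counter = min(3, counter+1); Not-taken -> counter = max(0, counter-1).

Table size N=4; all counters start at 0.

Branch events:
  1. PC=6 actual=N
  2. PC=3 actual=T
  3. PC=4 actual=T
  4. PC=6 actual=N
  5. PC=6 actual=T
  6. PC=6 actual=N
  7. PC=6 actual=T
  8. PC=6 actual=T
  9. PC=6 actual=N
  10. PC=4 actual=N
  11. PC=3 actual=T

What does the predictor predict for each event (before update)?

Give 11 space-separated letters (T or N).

Ev 1: PC=6 idx=2 pred=N actual=N -> ctr[2]=0
Ev 2: PC=3 idx=3 pred=N actual=T -> ctr[3]=1
Ev 3: PC=4 idx=0 pred=N actual=T -> ctr[0]=1
Ev 4: PC=6 idx=2 pred=N actual=N -> ctr[2]=0
Ev 5: PC=6 idx=2 pred=N actual=T -> ctr[2]=1
Ev 6: PC=6 idx=2 pred=N actual=N -> ctr[2]=0
Ev 7: PC=6 idx=2 pred=N actual=T -> ctr[2]=1
Ev 8: PC=6 idx=2 pred=N actual=T -> ctr[2]=2
Ev 9: PC=6 idx=2 pred=T actual=N -> ctr[2]=1
Ev 10: PC=4 idx=0 pred=N actual=N -> ctr[0]=0
Ev 11: PC=3 idx=3 pred=N actual=T -> ctr[3]=2

Answer: N N N N N N N N T N N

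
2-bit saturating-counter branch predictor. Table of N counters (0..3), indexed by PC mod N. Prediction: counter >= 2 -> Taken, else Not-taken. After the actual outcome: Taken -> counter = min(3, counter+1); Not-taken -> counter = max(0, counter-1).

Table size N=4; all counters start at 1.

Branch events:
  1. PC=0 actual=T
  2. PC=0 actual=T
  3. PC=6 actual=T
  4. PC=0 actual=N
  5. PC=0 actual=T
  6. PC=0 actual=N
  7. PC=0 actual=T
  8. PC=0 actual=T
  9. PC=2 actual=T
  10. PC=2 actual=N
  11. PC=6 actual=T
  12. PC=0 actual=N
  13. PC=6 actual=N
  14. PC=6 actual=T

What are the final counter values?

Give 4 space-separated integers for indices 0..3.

Ev 1: PC=0 idx=0 pred=N actual=T -> ctr[0]=2
Ev 2: PC=0 idx=0 pred=T actual=T -> ctr[0]=3
Ev 3: PC=6 idx=2 pred=N actual=T -> ctr[2]=2
Ev 4: PC=0 idx=0 pred=T actual=N -> ctr[0]=2
Ev 5: PC=0 idx=0 pred=T actual=T -> ctr[0]=3
Ev 6: PC=0 idx=0 pred=T actual=N -> ctr[0]=2
Ev 7: PC=0 idx=0 pred=T actual=T -> ctr[0]=3
Ev 8: PC=0 idx=0 pred=T actual=T -> ctr[0]=3
Ev 9: PC=2 idx=2 pred=T actual=T -> ctr[2]=3
Ev 10: PC=2 idx=2 pred=T actual=N -> ctr[2]=2
Ev 11: PC=6 idx=2 pred=T actual=T -> ctr[2]=3
Ev 12: PC=0 idx=0 pred=T actual=N -> ctr[0]=2
Ev 13: PC=6 idx=2 pred=T actual=N -> ctr[2]=2
Ev 14: PC=6 idx=2 pred=T actual=T -> ctr[2]=3

Answer: 2 1 3 1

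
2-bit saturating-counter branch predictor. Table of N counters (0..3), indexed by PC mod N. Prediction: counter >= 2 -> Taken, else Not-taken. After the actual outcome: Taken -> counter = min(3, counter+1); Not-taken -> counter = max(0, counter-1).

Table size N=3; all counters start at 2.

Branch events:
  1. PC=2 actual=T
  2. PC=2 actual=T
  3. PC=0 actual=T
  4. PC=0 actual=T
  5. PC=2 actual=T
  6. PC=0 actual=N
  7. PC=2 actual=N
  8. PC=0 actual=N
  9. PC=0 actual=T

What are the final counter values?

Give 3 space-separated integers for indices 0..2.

Answer: 2 2 2

Derivation:
Ev 1: PC=2 idx=2 pred=T actual=T -> ctr[2]=3
Ev 2: PC=2 idx=2 pred=T actual=T -> ctr[2]=3
Ev 3: PC=0 idx=0 pred=T actual=T -> ctr[0]=3
Ev 4: PC=0 idx=0 pred=T actual=T -> ctr[0]=3
Ev 5: PC=2 idx=2 pred=T actual=T -> ctr[2]=3
Ev 6: PC=0 idx=0 pred=T actual=N -> ctr[0]=2
Ev 7: PC=2 idx=2 pred=T actual=N -> ctr[2]=2
Ev 8: PC=0 idx=0 pred=T actual=N -> ctr[0]=1
Ev 9: PC=0 idx=0 pred=N actual=T -> ctr[0]=2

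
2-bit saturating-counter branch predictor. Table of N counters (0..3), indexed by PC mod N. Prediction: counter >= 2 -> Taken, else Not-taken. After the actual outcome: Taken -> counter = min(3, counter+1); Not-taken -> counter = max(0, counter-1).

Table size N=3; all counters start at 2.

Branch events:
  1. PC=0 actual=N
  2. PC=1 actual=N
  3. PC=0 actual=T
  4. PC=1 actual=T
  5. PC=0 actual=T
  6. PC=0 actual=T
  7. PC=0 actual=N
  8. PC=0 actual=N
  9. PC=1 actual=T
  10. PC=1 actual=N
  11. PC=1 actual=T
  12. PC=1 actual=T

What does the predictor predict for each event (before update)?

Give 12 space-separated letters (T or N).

Ev 1: PC=0 idx=0 pred=T actual=N -> ctr[0]=1
Ev 2: PC=1 idx=1 pred=T actual=N -> ctr[1]=1
Ev 3: PC=0 idx=0 pred=N actual=T -> ctr[0]=2
Ev 4: PC=1 idx=1 pred=N actual=T -> ctr[1]=2
Ev 5: PC=0 idx=0 pred=T actual=T -> ctr[0]=3
Ev 6: PC=0 idx=0 pred=T actual=T -> ctr[0]=3
Ev 7: PC=0 idx=0 pred=T actual=N -> ctr[0]=2
Ev 8: PC=0 idx=0 pred=T actual=N -> ctr[0]=1
Ev 9: PC=1 idx=1 pred=T actual=T -> ctr[1]=3
Ev 10: PC=1 idx=1 pred=T actual=N -> ctr[1]=2
Ev 11: PC=1 idx=1 pred=T actual=T -> ctr[1]=3
Ev 12: PC=1 idx=1 pred=T actual=T -> ctr[1]=3

Answer: T T N N T T T T T T T T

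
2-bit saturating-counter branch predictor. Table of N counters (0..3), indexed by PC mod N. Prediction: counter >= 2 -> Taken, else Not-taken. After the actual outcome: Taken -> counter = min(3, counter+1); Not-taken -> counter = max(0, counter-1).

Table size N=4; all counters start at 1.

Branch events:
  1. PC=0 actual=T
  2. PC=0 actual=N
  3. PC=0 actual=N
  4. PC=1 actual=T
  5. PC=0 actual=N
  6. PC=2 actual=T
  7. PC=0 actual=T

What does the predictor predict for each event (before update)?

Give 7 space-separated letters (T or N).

Ev 1: PC=0 idx=0 pred=N actual=T -> ctr[0]=2
Ev 2: PC=0 idx=0 pred=T actual=N -> ctr[0]=1
Ev 3: PC=0 idx=0 pred=N actual=N -> ctr[0]=0
Ev 4: PC=1 idx=1 pred=N actual=T -> ctr[1]=2
Ev 5: PC=0 idx=0 pred=N actual=N -> ctr[0]=0
Ev 6: PC=2 idx=2 pred=N actual=T -> ctr[2]=2
Ev 7: PC=0 idx=0 pred=N actual=T -> ctr[0]=1

Answer: N T N N N N N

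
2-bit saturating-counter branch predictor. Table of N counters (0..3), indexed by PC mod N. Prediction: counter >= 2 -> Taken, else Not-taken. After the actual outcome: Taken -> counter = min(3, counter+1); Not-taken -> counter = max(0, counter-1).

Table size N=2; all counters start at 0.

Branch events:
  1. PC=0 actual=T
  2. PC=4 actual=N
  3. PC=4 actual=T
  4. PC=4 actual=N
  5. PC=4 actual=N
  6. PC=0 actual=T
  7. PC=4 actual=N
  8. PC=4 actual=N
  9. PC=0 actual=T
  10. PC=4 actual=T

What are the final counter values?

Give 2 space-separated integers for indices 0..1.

Ev 1: PC=0 idx=0 pred=N actual=T -> ctr[0]=1
Ev 2: PC=4 idx=0 pred=N actual=N -> ctr[0]=0
Ev 3: PC=4 idx=0 pred=N actual=T -> ctr[0]=1
Ev 4: PC=4 idx=0 pred=N actual=N -> ctr[0]=0
Ev 5: PC=4 idx=0 pred=N actual=N -> ctr[0]=0
Ev 6: PC=0 idx=0 pred=N actual=T -> ctr[0]=1
Ev 7: PC=4 idx=0 pred=N actual=N -> ctr[0]=0
Ev 8: PC=4 idx=0 pred=N actual=N -> ctr[0]=0
Ev 9: PC=0 idx=0 pred=N actual=T -> ctr[0]=1
Ev 10: PC=4 idx=0 pred=N actual=T -> ctr[0]=2

Answer: 2 0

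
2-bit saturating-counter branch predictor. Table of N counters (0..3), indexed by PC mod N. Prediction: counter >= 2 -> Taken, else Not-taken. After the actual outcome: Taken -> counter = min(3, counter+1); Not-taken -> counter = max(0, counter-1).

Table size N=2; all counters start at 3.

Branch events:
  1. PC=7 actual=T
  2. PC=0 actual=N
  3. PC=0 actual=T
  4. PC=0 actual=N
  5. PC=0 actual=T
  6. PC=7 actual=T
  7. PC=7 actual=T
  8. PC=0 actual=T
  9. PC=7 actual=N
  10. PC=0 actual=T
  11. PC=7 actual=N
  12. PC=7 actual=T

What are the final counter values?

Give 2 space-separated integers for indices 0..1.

Ev 1: PC=7 idx=1 pred=T actual=T -> ctr[1]=3
Ev 2: PC=0 idx=0 pred=T actual=N -> ctr[0]=2
Ev 3: PC=0 idx=0 pred=T actual=T -> ctr[0]=3
Ev 4: PC=0 idx=0 pred=T actual=N -> ctr[0]=2
Ev 5: PC=0 idx=0 pred=T actual=T -> ctr[0]=3
Ev 6: PC=7 idx=1 pred=T actual=T -> ctr[1]=3
Ev 7: PC=7 idx=1 pred=T actual=T -> ctr[1]=3
Ev 8: PC=0 idx=0 pred=T actual=T -> ctr[0]=3
Ev 9: PC=7 idx=1 pred=T actual=N -> ctr[1]=2
Ev 10: PC=0 idx=0 pred=T actual=T -> ctr[0]=3
Ev 11: PC=7 idx=1 pred=T actual=N -> ctr[1]=1
Ev 12: PC=7 idx=1 pred=N actual=T -> ctr[1]=2

Answer: 3 2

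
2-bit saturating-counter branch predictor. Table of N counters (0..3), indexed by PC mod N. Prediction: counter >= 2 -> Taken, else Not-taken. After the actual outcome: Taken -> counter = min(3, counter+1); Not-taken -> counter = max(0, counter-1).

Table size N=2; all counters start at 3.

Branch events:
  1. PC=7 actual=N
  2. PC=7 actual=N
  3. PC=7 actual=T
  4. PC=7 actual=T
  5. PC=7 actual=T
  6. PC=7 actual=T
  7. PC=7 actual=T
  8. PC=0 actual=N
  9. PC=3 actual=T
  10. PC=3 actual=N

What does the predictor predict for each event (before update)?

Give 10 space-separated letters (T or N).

Ev 1: PC=7 idx=1 pred=T actual=N -> ctr[1]=2
Ev 2: PC=7 idx=1 pred=T actual=N -> ctr[1]=1
Ev 3: PC=7 idx=1 pred=N actual=T -> ctr[1]=2
Ev 4: PC=7 idx=1 pred=T actual=T -> ctr[1]=3
Ev 5: PC=7 idx=1 pred=T actual=T -> ctr[1]=3
Ev 6: PC=7 idx=1 pred=T actual=T -> ctr[1]=3
Ev 7: PC=7 idx=1 pred=T actual=T -> ctr[1]=3
Ev 8: PC=0 idx=0 pred=T actual=N -> ctr[0]=2
Ev 9: PC=3 idx=1 pred=T actual=T -> ctr[1]=3
Ev 10: PC=3 idx=1 pred=T actual=N -> ctr[1]=2

Answer: T T N T T T T T T T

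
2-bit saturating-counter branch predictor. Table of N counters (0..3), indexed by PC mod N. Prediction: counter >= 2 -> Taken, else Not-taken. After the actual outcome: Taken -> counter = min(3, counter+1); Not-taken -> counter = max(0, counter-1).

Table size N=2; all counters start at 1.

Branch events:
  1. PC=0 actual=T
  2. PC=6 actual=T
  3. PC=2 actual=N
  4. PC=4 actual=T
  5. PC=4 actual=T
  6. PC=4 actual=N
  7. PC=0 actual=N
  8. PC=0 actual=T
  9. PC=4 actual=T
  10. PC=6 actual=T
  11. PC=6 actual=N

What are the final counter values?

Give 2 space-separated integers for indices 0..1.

Ev 1: PC=0 idx=0 pred=N actual=T -> ctr[0]=2
Ev 2: PC=6 idx=0 pred=T actual=T -> ctr[0]=3
Ev 3: PC=2 idx=0 pred=T actual=N -> ctr[0]=2
Ev 4: PC=4 idx=0 pred=T actual=T -> ctr[0]=3
Ev 5: PC=4 idx=0 pred=T actual=T -> ctr[0]=3
Ev 6: PC=4 idx=0 pred=T actual=N -> ctr[0]=2
Ev 7: PC=0 idx=0 pred=T actual=N -> ctr[0]=1
Ev 8: PC=0 idx=0 pred=N actual=T -> ctr[0]=2
Ev 9: PC=4 idx=0 pred=T actual=T -> ctr[0]=3
Ev 10: PC=6 idx=0 pred=T actual=T -> ctr[0]=3
Ev 11: PC=6 idx=0 pred=T actual=N -> ctr[0]=2

Answer: 2 1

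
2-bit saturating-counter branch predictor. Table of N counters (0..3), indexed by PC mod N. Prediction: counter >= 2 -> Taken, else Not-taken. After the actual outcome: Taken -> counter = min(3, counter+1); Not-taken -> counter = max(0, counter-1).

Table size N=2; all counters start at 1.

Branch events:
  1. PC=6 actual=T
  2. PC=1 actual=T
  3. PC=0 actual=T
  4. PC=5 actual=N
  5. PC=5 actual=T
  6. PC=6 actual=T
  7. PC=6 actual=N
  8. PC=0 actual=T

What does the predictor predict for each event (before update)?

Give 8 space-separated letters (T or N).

Ev 1: PC=6 idx=0 pred=N actual=T -> ctr[0]=2
Ev 2: PC=1 idx=1 pred=N actual=T -> ctr[1]=2
Ev 3: PC=0 idx=0 pred=T actual=T -> ctr[0]=3
Ev 4: PC=5 idx=1 pred=T actual=N -> ctr[1]=1
Ev 5: PC=5 idx=1 pred=N actual=T -> ctr[1]=2
Ev 6: PC=6 idx=0 pred=T actual=T -> ctr[0]=3
Ev 7: PC=6 idx=0 pred=T actual=N -> ctr[0]=2
Ev 8: PC=0 idx=0 pred=T actual=T -> ctr[0]=3

Answer: N N T T N T T T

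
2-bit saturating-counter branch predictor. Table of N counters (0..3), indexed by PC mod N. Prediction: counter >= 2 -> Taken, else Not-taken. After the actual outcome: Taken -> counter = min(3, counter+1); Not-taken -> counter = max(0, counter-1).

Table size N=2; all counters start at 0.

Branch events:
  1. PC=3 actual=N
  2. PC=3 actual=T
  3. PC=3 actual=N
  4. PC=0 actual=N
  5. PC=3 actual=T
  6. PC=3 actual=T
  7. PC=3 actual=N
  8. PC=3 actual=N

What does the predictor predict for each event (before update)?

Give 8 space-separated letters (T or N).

Answer: N N N N N N T N

Derivation:
Ev 1: PC=3 idx=1 pred=N actual=N -> ctr[1]=0
Ev 2: PC=3 idx=1 pred=N actual=T -> ctr[1]=1
Ev 3: PC=3 idx=1 pred=N actual=N -> ctr[1]=0
Ev 4: PC=0 idx=0 pred=N actual=N -> ctr[0]=0
Ev 5: PC=3 idx=1 pred=N actual=T -> ctr[1]=1
Ev 6: PC=3 idx=1 pred=N actual=T -> ctr[1]=2
Ev 7: PC=3 idx=1 pred=T actual=N -> ctr[1]=1
Ev 8: PC=3 idx=1 pred=N actual=N -> ctr[1]=0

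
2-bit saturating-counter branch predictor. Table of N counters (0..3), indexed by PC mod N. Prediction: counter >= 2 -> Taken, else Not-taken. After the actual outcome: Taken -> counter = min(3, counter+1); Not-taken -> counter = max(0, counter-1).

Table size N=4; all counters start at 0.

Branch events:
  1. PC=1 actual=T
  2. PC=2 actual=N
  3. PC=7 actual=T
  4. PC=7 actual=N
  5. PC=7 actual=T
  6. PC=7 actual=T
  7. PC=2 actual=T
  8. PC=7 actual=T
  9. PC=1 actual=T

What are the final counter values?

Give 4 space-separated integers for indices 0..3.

Ev 1: PC=1 idx=1 pred=N actual=T -> ctr[1]=1
Ev 2: PC=2 idx=2 pred=N actual=N -> ctr[2]=0
Ev 3: PC=7 idx=3 pred=N actual=T -> ctr[3]=1
Ev 4: PC=7 idx=3 pred=N actual=N -> ctr[3]=0
Ev 5: PC=7 idx=3 pred=N actual=T -> ctr[3]=1
Ev 6: PC=7 idx=3 pred=N actual=T -> ctr[3]=2
Ev 7: PC=2 idx=2 pred=N actual=T -> ctr[2]=1
Ev 8: PC=7 idx=3 pred=T actual=T -> ctr[3]=3
Ev 9: PC=1 idx=1 pred=N actual=T -> ctr[1]=2

Answer: 0 2 1 3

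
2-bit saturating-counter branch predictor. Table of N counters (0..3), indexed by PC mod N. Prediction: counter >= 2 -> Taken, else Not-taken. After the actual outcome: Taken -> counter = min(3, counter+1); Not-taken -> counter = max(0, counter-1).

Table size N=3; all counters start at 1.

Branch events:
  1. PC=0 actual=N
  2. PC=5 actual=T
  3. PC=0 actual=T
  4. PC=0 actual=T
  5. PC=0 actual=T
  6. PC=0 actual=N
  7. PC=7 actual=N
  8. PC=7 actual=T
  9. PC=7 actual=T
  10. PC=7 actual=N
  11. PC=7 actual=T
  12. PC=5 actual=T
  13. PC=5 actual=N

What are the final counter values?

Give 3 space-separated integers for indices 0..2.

Ev 1: PC=0 idx=0 pred=N actual=N -> ctr[0]=0
Ev 2: PC=5 idx=2 pred=N actual=T -> ctr[2]=2
Ev 3: PC=0 idx=0 pred=N actual=T -> ctr[0]=1
Ev 4: PC=0 idx=0 pred=N actual=T -> ctr[0]=2
Ev 5: PC=0 idx=0 pred=T actual=T -> ctr[0]=3
Ev 6: PC=0 idx=0 pred=T actual=N -> ctr[0]=2
Ev 7: PC=7 idx=1 pred=N actual=N -> ctr[1]=0
Ev 8: PC=7 idx=1 pred=N actual=T -> ctr[1]=1
Ev 9: PC=7 idx=1 pred=N actual=T -> ctr[1]=2
Ev 10: PC=7 idx=1 pred=T actual=N -> ctr[1]=1
Ev 11: PC=7 idx=1 pred=N actual=T -> ctr[1]=2
Ev 12: PC=5 idx=2 pred=T actual=T -> ctr[2]=3
Ev 13: PC=5 idx=2 pred=T actual=N -> ctr[2]=2

Answer: 2 2 2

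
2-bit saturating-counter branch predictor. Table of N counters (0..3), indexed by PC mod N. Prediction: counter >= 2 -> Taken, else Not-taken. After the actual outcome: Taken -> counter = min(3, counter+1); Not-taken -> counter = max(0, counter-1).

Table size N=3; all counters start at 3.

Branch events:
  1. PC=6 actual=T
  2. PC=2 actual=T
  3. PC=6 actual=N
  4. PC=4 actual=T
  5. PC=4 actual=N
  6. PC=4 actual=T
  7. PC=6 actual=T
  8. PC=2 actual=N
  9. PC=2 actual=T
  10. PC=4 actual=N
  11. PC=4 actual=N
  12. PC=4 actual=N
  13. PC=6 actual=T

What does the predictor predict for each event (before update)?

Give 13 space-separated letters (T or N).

Ev 1: PC=6 idx=0 pred=T actual=T -> ctr[0]=3
Ev 2: PC=2 idx=2 pred=T actual=T -> ctr[2]=3
Ev 3: PC=6 idx=0 pred=T actual=N -> ctr[0]=2
Ev 4: PC=4 idx=1 pred=T actual=T -> ctr[1]=3
Ev 5: PC=4 idx=1 pred=T actual=N -> ctr[1]=2
Ev 6: PC=4 idx=1 pred=T actual=T -> ctr[1]=3
Ev 7: PC=6 idx=0 pred=T actual=T -> ctr[0]=3
Ev 8: PC=2 idx=2 pred=T actual=N -> ctr[2]=2
Ev 9: PC=2 idx=2 pred=T actual=T -> ctr[2]=3
Ev 10: PC=4 idx=1 pred=T actual=N -> ctr[1]=2
Ev 11: PC=4 idx=1 pred=T actual=N -> ctr[1]=1
Ev 12: PC=4 idx=1 pred=N actual=N -> ctr[1]=0
Ev 13: PC=6 idx=0 pred=T actual=T -> ctr[0]=3

Answer: T T T T T T T T T T T N T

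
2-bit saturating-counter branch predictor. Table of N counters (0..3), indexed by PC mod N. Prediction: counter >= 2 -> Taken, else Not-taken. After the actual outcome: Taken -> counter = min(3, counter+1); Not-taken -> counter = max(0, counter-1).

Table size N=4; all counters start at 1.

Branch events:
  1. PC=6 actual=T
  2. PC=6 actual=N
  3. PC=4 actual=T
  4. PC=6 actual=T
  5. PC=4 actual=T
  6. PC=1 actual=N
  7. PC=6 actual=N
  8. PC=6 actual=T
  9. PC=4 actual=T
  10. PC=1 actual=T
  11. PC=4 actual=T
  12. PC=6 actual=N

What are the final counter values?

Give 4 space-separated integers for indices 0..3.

Answer: 3 1 1 1

Derivation:
Ev 1: PC=6 idx=2 pred=N actual=T -> ctr[2]=2
Ev 2: PC=6 idx=2 pred=T actual=N -> ctr[2]=1
Ev 3: PC=4 idx=0 pred=N actual=T -> ctr[0]=2
Ev 4: PC=6 idx=2 pred=N actual=T -> ctr[2]=2
Ev 5: PC=4 idx=0 pred=T actual=T -> ctr[0]=3
Ev 6: PC=1 idx=1 pred=N actual=N -> ctr[1]=0
Ev 7: PC=6 idx=2 pred=T actual=N -> ctr[2]=1
Ev 8: PC=6 idx=2 pred=N actual=T -> ctr[2]=2
Ev 9: PC=4 idx=0 pred=T actual=T -> ctr[0]=3
Ev 10: PC=1 idx=1 pred=N actual=T -> ctr[1]=1
Ev 11: PC=4 idx=0 pred=T actual=T -> ctr[0]=3
Ev 12: PC=6 idx=2 pred=T actual=N -> ctr[2]=1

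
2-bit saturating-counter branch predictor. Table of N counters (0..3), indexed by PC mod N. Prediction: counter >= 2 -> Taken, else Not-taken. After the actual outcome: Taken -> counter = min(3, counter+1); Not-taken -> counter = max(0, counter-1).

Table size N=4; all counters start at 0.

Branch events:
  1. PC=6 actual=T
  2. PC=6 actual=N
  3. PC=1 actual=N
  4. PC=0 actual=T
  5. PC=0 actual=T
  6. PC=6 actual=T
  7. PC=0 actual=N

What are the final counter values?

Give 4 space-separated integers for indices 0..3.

Answer: 1 0 1 0

Derivation:
Ev 1: PC=6 idx=2 pred=N actual=T -> ctr[2]=1
Ev 2: PC=6 idx=2 pred=N actual=N -> ctr[2]=0
Ev 3: PC=1 idx=1 pred=N actual=N -> ctr[1]=0
Ev 4: PC=0 idx=0 pred=N actual=T -> ctr[0]=1
Ev 5: PC=0 idx=0 pred=N actual=T -> ctr[0]=2
Ev 6: PC=6 idx=2 pred=N actual=T -> ctr[2]=1
Ev 7: PC=0 idx=0 pred=T actual=N -> ctr[0]=1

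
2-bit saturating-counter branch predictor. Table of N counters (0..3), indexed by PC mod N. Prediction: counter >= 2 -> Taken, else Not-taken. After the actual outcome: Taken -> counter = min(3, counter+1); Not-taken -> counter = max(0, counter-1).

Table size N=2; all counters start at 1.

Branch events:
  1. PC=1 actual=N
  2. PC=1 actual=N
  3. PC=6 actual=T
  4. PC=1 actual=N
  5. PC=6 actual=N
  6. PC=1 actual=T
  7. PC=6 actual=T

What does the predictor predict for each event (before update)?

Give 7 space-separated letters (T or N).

Answer: N N N N T N N

Derivation:
Ev 1: PC=1 idx=1 pred=N actual=N -> ctr[1]=0
Ev 2: PC=1 idx=1 pred=N actual=N -> ctr[1]=0
Ev 3: PC=6 idx=0 pred=N actual=T -> ctr[0]=2
Ev 4: PC=1 idx=1 pred=N actual=N -> ctr[1]=0
Ev 5: PC=6 idx=0 pred=T actual=N -> ctr[0]=1
Ev 6: PC=1 idx=1 pred=N actual=T -> ctr[1]=1
Ev 7: PC=6 idx=0 pred=N actual=T -> ctr[0]=2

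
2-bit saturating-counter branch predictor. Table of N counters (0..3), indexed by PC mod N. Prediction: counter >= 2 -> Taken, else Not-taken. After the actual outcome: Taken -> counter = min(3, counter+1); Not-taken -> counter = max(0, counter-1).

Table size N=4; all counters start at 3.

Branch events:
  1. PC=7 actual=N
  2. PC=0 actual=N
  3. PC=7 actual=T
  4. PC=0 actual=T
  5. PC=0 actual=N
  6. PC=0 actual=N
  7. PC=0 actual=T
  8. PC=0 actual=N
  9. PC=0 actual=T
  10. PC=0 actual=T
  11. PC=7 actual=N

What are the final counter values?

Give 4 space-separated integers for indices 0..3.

Ev 1: PC=7 idx=3 pred=T actual=N -> ctr[3]=2
Ev 2: PC=0 idx=0 pred=T actual=N -> ctr[0]=2
Ev 3: PC=7 idx=3 pred=T actual=T -> ctr[3]=3
Ev 4: PC=0 idx=0 pred=T actual=T -> ctr[0]=3
Ev 5: PC=0 idx=0 pred=T actual=N -> ctr[0]=2
Ev 6: PC=0 idx=0 pred=T actual=N -> ctr[0]=1
Ev 7: PC=0 idx=0 pred=N actual=T -> ctr[0]=2
Ev 8: PC=0 idx=0 pred=T actual=N -> ctr[0]=1
Ev 9: PC=0 idx=0 pred=N actual=T -> ctr[0]=2
Ev 10: PC=0 idx=0 pred=T actual=T -> ctr[0]=3
Ev 11: PC=7 idx=3 pred=T actual=N -> ctr[3]=2

Answer: 3 3 3 2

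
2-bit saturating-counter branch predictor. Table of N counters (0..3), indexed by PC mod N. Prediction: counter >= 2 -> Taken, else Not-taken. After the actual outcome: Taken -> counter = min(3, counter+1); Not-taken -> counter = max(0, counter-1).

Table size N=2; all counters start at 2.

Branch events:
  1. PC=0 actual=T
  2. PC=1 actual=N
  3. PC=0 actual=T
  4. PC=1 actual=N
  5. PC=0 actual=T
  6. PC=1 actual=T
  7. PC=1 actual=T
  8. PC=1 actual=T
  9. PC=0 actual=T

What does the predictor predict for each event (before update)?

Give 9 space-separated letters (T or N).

Answer: T T T N T N N T T

Derivation:
Ev 1: PC=0 idx=0 pred=T actual=T -> ctr[0]=3
Ev 2: PC=1 idx=1 pred=T actual=N -> ctr[1]=1
Ev 3: PC=0 idx=0 pred=T actual=T -> ctr[0]=3
Ev 4: PC=1 idx=1 pred=N actual=N -> ctr[1]=0
Ev 5: PC=0 idx=0 pred=T actual=T -> ctr[0]=3
Ev 6: PC=1 idx=1 pred=N actual=T -> ctr[1]=1
Ev 7: PC=1 idx=1 pred=N actual=T -> ctr[1]=2
Ev 8: PC=1 idx=1 pred=T actual=T -> ctr[1]=3
Ev 9: PC=0 idx=0 pred=T actual=T -> ctr[0]=3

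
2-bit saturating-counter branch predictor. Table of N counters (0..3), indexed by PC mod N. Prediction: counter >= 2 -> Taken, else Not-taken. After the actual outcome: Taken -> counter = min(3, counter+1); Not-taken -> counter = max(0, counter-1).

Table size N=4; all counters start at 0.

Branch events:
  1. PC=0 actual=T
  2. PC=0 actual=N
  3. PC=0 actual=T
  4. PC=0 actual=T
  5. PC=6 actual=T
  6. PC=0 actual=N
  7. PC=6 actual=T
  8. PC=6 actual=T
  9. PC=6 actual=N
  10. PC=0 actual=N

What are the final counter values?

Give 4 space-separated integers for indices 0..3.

Answer: 0 0 2 0

Derivation:
Ev 1: PC=0 idx=0 pred=N actual=T -> ctr[0]=1
Ev 2: PC=0 idx=0 pred=N actual=N -> ctr[0]=0
Ev 3: PC=0 idx=0 pred=N actual=T -> ctr[0]=1
Ev 4: PC=0 idx=0 pred=N actual=T -> ctr[0]=2
Ev 5: PC=6 idx=2 pred=N actual=T -> ctr[2]=1
Ev 6: PC=0 idx=0 pred=T actual=N -> ctr[0]=1
Ev 7: PC=6 idx=2 pred=N actual=T -> ctr[2]=2
Ev 8: PC=6 idx=2 pred=T actual=T -> ctr[2]=3
Ev 9: PC=6 idx=2 pred=T actual=N -> ctr[2]=2
Ev 10: PC=0 idx=0 pred=N actual=N -> ctr[0]=0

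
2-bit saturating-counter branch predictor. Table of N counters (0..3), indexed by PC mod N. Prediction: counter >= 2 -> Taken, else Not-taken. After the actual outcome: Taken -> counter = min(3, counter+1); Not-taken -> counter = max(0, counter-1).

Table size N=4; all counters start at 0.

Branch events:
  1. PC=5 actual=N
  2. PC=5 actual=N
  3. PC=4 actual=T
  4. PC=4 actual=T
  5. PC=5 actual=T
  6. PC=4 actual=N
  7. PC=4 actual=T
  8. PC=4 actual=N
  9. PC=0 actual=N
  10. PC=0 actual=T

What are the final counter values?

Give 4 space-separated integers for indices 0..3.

Ev 1: PC=5 idx=1 pred=N actual=N -> ctr[1]=0
Ev 2: PC=5 idx=1 pred=N actual=N -> ctr[1]=0
Ev 3: PC=4 idx=0 pred=N actual=T -> ctr[0]=1
Ev 4: PC=4 idx=0 pred=N actual=T -> ctr[0]=2
Ev 5: PC=5 idx=1 pred=N actual=T -> ctr[1]=1
Ev 6: PC=4 idx=0 pred=T actual=N -> ctr[0]=1
Ev 7: PC=4 idx=0 pred=N actual=T -> ctr[0]=2
Ev 8: PC=4 idx=0 pred=T actual=N -> ctr[0]=1
Ev 9: PC=0 idx=0 pred=N actual=N -> ctr[0]=0
Ev 10: PC=0 idx=0 pred=N actual=T -> ctr[0]=1

Answer: 1 1 0 0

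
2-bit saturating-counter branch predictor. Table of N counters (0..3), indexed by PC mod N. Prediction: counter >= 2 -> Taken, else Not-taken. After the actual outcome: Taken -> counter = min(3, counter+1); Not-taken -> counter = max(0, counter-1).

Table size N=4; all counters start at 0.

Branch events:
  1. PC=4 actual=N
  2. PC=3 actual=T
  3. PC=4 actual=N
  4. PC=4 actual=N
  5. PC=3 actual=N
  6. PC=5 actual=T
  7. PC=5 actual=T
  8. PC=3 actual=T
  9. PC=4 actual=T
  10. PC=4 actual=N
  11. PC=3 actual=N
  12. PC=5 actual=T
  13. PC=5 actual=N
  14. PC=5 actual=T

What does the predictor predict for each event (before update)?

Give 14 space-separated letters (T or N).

Ev 1: PC=4 idx=0 pred=N actual=N -> ctr[0]=0
Ev 2: PC=3 idx=3 pred=N actual=T -> ctr[3]=1
Ev 3: PC=4 idx=0 pred=N actual=N -> ctr[0]=0
Ev 4: PC=4 idx=0 pred=N actual=N -> ctr[0]=0
Ev 5: PC=3 idx=3 pred=N actual=N -> ctr[3]=0
Ev 6: PC=5 idx=1 pred=N actual=T -> ctr[1]=1
Ev 7: PC=5 idx=1 pred=N actual=T -> ctr[1]=2
Ev 8: PC=3 idx=3 pred=N actual=T -> ctr[3]=1
Ev 9: PC=4 idx=0 pred=N actual=T -> ctr[0]=1
Ev 10: PC=4 idx=0 pred=N actual=N -> ctr[0]=0
Ev 11: PC=3 idx=3 pred=N actual=N -> ctr[3]=0
Ev 12: PC=5 idx=1 pred=T actual=T -> ctr[1]=3
Ev 13: PC=5 idx=1 pred=T actual=N -> ctr[1]=2
Ev 14: PC=5 idx=1 pred=T actual=T -> ctr[1]=3

Answer: N N N N N N N N N N N T T T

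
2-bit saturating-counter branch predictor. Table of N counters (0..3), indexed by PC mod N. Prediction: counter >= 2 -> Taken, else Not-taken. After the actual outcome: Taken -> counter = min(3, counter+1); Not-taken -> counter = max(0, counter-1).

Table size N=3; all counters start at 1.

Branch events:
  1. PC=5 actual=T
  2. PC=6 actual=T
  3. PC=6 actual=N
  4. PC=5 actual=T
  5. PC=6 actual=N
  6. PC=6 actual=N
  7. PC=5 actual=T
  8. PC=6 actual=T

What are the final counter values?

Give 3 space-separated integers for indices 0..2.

Ev 1: PC=5 idx=2 pred=N actual=T -> ctr[2]=2
Ev 2: PC=6 idx=0 pred=N actual=T -> ctr[0]=2
Ev 3: PC=6 idx=0 pred=T actual=N -> ctr[0]=1
Ev 4: PC=5 idx=2 pred=T actual=T -> ctr[2]=3
Ev 5: PC=6 idx=0 pred=N actual=N -> ctr[0]=0
Ev 6: PC=6 idx=0 pred=N actual=N -> ctr[0]=0
Ev 7: PC=5 idx=2 pred=T actual=T -> ctr[2]=3
Ev 8: PC=6 idx=0 pred=N actual=T -> ctr[0]=1

Answer: 1 1 3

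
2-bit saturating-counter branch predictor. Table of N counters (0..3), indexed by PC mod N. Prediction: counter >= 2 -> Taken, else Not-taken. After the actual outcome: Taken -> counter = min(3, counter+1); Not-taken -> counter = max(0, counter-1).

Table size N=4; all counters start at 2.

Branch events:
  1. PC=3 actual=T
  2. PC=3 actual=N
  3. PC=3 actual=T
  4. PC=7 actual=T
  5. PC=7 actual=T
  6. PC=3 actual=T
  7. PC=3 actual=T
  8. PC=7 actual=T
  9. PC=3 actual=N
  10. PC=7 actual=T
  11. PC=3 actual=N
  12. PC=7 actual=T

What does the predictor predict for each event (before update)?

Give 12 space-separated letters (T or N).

Ev 1: PC=3 idx=3 pred=T actual=T -> ctr[3]=3
Ev 2: PC=3 idx=3 pred=T actual=N -> ctr[3]=2
Ev 3: PC=3 idx=3 pred=T actual=T -> ctr[3]=3
Ev 4: PC=7 idx=3 pred=T actual=T -> ctr[3]=3
Ev 5: PC=7 idx=3 pred=T actual=T -> ctr[3]=3
Ev 6: PC=3 idx=3 pred=T actual=T -> ctr[3]=3
Ev 7: PC=3 idx=3 pred=T actual=T -> ctr[3]=3
Ev 8: PC=7 idx=3 pred=T actual=T -> ctr[3]=3
Ev 9: PC=3 idx=3 pred=T actual=N -> ctr[3]=2
Ev 10: PC=7 idx=3 pred=T actual=T -> ctr[3]=3
Ev 11: PC=3 idx=3 pred=T actual=N -> ctr[3]=2
Ev 12: PC=7 idx=3 pred=T actual=T -> ctr[3]=3

Answer: T T T T T T T T T T T T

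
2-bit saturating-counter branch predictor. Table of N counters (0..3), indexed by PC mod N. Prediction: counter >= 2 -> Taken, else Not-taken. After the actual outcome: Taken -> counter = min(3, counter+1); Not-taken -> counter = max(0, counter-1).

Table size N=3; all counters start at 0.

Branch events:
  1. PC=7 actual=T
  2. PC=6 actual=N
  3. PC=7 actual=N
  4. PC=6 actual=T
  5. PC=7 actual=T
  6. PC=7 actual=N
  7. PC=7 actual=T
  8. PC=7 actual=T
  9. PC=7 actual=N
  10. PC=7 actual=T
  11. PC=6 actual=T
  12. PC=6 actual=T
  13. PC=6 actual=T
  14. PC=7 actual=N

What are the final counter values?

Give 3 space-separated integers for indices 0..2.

Answer: 3 1 0

Derivation:
Ev 1: PC=7 idx=1 pred=N actual=T -> ctr[1]=1
Ev 2: PC=6 idx=0 pred=N actual=N -> ctr[0]=0
Ev 3: PC=7 idx=1 pred=N actual=N -> ctr[1]=0
Ev 4: PC=6 idx=0 pred=N actual=T -> ctr[0]=1
Ev 5: PC=7 idx=1 pred=N actual=T -> ctr[1]=1
Ev 6: PC=7 idx=1 pred=N actual=N -> ctr[1]=0
Ev 7: PC=7 idx=1 pred=N actual=T -> ctr[1]=1
Ev 8: PC=7 idx=1 pred=N actual=T -> ctr[1]=2
Ev 9: PC=7 idx=1 pred=T actual=N -> ctr[1]=1
Ev 10: PC=7 idx=1 pred=N actual=T -> ctr[1]=2
Ev 11: PC=6 idx=0 pred=N actual=T -> ctr[0]=2
Ev 12: PC=6 idx=0 pred=T actual=T -> ctr[0]=3
Ev 13: PC=6 idx=0 pred=T actual=T -> ctr[0]=3
Ev 14: PC=7 idx=1 pred=T actual=N -> ctr[1]=1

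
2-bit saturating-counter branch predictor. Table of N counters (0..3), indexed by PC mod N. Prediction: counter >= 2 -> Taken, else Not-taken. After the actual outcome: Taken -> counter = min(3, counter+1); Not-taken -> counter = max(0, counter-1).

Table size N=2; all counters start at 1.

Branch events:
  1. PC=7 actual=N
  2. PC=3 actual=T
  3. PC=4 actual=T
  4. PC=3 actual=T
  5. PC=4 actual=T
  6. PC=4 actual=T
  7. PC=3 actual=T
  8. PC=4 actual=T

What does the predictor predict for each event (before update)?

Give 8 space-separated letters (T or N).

Answer: N N N N T T T T

Derivation:
Ev 1: PC=7 idx=1 pred=N actual=N -> ctr[1]=0
Ev 2: PC=3 idx=1 pred=N actual=T -> ctr[1]=1
Ev 3: PC=4 idx=0 pred=N actual=T -> ctr[0]=2
Ev 4: PC=3 idx=1 pred=N actual=T -> ctr[1]=2
Ev 5: PC=4 idx=0 pred=T actual=T -> ctr[0]=3
Ev 6: PC=4 idx=0 pred=T actual=T -> ctr[0]=3
Ev 7: PC=3 idx=1 pred=T actual=T -> ctr[1]=3
Ev 8: PC=4 idx=0 pred=T actual=T -> ctr[0]=3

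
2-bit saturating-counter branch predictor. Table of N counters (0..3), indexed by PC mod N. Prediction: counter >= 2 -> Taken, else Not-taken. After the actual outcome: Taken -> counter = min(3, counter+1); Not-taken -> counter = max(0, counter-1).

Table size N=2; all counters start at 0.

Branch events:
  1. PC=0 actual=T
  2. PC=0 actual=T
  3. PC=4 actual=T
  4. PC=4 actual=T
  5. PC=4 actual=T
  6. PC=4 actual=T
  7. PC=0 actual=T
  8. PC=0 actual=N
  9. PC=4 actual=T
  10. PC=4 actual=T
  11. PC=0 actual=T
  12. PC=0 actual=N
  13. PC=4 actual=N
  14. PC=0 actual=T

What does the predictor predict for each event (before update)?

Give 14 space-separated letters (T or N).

Ev 1: PC=0 idx=0 pred=N actual=T -> ctr[0]=1
Ev 2: PC=0 idx=0 pred=N actual=T -> ctr[0]=2
Ev 3: PC=4 idx=0 pred=T actual=T -> ctr[0]=3
Ev 4: PC=4 idx=0 pred=T actual=T -> ctr[0]=3
Ev 5: PC=4 idx=0 pred=T actual=T -> ctr[0]=3
Ev 6: PC=4 idx=0 pred=T actual=T -> ctr[0]=3
Ev 7: PC=0 idx=0 pred=T actual=T -> ctr[0]=3
Ev 8: PC=0 idx=0 pred=T actual=N -> ctr[0]=2
Ev 9: PC=4 idx=0 pred=T actual=T -> ctr[0]=3
Ev 10: PC=4 idx=0 pred=T actual=T -> ctr[0]=3
Ev 11: PC=0 idx=0 pred=T actual=T -> ctr[0]=3
Ev 12: PC=0 idx=0 pred=T actual=N -> ctr[0]=2
Ev 13: PC=4 idx=0 pred=T actual=N -> ctr[0]=1
Ev 14: PC=0 idx=0 pred=N actual=T -> ctr[0]=2

Answer: N N T T T T T T T T T T T N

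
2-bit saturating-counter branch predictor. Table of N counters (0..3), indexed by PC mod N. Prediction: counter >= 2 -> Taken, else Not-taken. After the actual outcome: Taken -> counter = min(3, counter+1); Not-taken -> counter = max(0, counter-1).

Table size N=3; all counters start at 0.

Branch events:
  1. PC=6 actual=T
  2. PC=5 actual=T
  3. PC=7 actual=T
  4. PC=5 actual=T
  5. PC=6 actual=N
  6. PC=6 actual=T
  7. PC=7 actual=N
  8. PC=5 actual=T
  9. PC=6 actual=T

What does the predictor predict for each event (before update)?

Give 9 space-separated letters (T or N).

Answer: N N N N N N N T N

Derivation:
Ev 1: PC=6 idx=0 pred=N actual=T -> ctr[0]=1
Ev 2: PC=5 idx=2 pred=N actual=T -> ctr[2]=1
Ev 3: PC=7 idx=1 pred=N actual=T -> ctr[1]=1
Ev 4: PC=5 idx=2 pred=N actual=T -> ctr[2]=2
Ev 5: PC=6 idx=0 pred=N actual=N -> ctr[0]=0
Ev 6: PC=6 idx=0 pred=N actual=T -> ctr[0]=1
Ev 7: PC=7 idx=1 pred=N actual=N -> ctr[1]=0
Ev 8: PC=5 idx=2 pred=T actual=T -> ctr[2]=3
Ev 9: PC=6 idx=0 pred=N actual=T -> ctr[0]=2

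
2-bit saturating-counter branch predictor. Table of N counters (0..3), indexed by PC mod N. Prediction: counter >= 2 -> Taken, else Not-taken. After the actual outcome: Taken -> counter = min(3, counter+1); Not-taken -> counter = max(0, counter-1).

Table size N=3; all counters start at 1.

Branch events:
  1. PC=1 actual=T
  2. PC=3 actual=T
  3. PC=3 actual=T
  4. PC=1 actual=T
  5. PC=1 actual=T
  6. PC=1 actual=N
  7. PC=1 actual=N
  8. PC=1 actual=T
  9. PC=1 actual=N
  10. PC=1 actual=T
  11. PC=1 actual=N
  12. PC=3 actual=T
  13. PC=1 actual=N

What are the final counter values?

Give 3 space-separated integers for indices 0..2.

Ev 1: PC=1 idx=1 pred=N actual=T -> ctr[1]=2
Ev 2: PC=3 idx=0 pred=N actual=T -> ctr[0]=2
Ev 3: PC=3 idx=0 pred=T actual=T -> ctr[0]=3
Ev 4: PC=1 idx=1 pred=T actual=T -> ctr[1]=3
Ev 5: PC=1 idx=1 pred=T actual=T -> ctr[1]=3
Ev 6: PC=1 idx=1 pred=T actual=N -> ctr[1]=2
Ev 7: PC=1 idx=1 pred=T actual=N -> ctr[1]=1
Ev 8: PC=1 idx=1 pred=N actual=T -> ctr[1]=2
Ev 9: PC=1 idx=1 pred=T actual=N -> ctr[1]=1
Ev 10: PC=1 idx=1 pred=N actual=T -> ctr[1]=2
Ev 11: PC=1 idx=1 pred=T actual=N -> ctr[1]=1
Ev 12: PC=3 idx=0 pred=T actual=T -> ctr[0]=3
Ev 13: PC=1 idx=1 pred=N actual=N -> ctr[1]=0

Answer: 3 0 1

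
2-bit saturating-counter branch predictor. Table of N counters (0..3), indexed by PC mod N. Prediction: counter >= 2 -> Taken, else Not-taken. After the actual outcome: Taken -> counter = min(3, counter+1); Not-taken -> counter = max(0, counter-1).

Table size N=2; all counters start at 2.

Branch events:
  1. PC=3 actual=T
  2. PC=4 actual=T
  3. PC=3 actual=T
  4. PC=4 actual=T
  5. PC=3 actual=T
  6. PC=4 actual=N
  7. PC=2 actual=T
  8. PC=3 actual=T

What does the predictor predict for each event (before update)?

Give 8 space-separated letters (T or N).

Answer: T T T T T T T T

Derivation:
Ev 1: PC=3 idx=1 pred=T actual=T -> ctr[1]=3
Ev 2: PC=4 idx=0 pred=T actual=T -> ctr[0]=3
Ev 3: PC=3 idx=1 pred=T actual=T -> ctr[1]=3
Ev 4: PC=4 idx=0 pred=T actual=T -> ctr[0]=3
Ev 5: PC=3 idx=1 pred=T actual=T -> ctr[1]=3
Ev 6: PC=4 idx=0 pred=T actual=N -> ctr[0]=2
Ev 7: PC=2 idx=0 pred=T actual=T -> ctr[0]=3
Ev 8: PC=3 idx=1 pred=T actual=T -> ctr[1]=3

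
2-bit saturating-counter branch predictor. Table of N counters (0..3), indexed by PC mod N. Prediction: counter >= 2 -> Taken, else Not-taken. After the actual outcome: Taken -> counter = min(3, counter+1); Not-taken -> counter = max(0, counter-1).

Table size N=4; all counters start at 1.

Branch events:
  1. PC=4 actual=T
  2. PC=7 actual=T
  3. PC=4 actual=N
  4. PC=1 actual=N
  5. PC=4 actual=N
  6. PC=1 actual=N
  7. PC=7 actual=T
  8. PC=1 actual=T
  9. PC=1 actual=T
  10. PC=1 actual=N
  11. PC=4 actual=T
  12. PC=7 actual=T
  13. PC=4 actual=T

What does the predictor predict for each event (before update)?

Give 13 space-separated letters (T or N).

Answer: N N T N N N T N N T N T N

Derivation:
Ev 1: PC=4 idx=0 pred=N actual=T -> ctr[0]=2
Ev 2: PC=7 idx=3 pred=N actual=T -> ctr[3]=2
Ev 3: PC=4 idx=0 pred=T actual=N -> ctr[0]=1
Ev 4: PC=1 idx=1 pred=N actual=N -> ctr[1]=0
Ev 5: PC=4 idx=0 pred=N actual=N -> ctr[0]=0
Ev 6: PC=1 idx=1 pred=N actual=N -> ctr[1]=0
Ev 7: PC=7 idx=3 pred=T actual=T -> ctr[3]=3
Ev 8: PC=1 idx=1 pred=N actual=T -> ctr[1]=1
Ev 9: PC=1 idx=1 pred=N actual=T -> ctr[1]=2
Ev 10: PC=1 idx=1 pred=T actual=N -> ctr[1]=1
Ev 11: PC=4 idx=0 pred=N actual=T -> ctr[0]=1
Ev 12: PC=7 idx=3 pred=T actual=T -> ctr[3]=3
Ev 13: PC=4 idx=0 pred=N actual=T -> ctr[0]=2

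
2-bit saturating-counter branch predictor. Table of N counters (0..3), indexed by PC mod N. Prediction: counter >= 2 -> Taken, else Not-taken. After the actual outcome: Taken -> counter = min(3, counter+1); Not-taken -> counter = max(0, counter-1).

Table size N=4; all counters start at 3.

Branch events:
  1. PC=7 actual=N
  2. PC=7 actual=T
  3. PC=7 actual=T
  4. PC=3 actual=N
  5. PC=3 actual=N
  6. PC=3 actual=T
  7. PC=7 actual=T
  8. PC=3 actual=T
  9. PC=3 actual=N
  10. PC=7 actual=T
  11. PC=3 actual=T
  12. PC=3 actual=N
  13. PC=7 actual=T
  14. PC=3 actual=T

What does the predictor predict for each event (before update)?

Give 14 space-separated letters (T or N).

Answer: T T T T T N T T T T T T T T

Derivation:
Ev 1: PC=7 idx=3 pred=T actual=N -> ctr[3]=2
Ev 2: PC=7 idx=3 pred=T actual=T -> ctr[3]=3
Ev 3: PC=7 idx=3 pred=T actual=T -> ctr[3]=3
Ev 4: PC=3 idx=3 pred=T actual=N -> ctr[3]=2
Ev 5: PC=3 idx=3 pred=T actual=N -> ctr[3]=1
Ev 6: PC=3 idx=3 pred=N actual=T -> ctr[3]=2
Ev 7: PC=7 idx=3 pred=T actual=T -> ctr[3]=3
Ev 8: PC=3 idx=3 pred=T actual=T -> ctr[3]=3
Ev 9: PC=3 idx=3 pred=T actual=N -> ctr[3]=2
Ev 10: PC=7 idx=3 pred=T actual=T -> ctr[3]=3
Ev 11: PC=3 idx=3 pred=T actual=T -> ctr[3]=3
Ev 12: PC=3 idx=3 pred=T actual=N -> ctr[3]=2
Ev 13: PC=7 idx=3 pred=T actual=T -> ctr[3]=3
Ev 14: PC=3 idx=3 pred=T actual=T -> ctr[3]=3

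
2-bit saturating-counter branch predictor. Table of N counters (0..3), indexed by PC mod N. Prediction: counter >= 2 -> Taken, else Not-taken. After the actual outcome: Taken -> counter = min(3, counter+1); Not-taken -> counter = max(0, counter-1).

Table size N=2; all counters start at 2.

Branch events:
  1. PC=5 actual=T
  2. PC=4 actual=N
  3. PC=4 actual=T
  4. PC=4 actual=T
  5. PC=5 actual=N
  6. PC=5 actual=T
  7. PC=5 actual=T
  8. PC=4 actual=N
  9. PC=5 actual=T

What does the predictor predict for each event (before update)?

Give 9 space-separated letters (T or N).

Answer: T T N T T T T T T

Derivation:
Ev 1: PC=5 idx=1 pred=T actual=T -> ctr[1]=3
Ev 2: PC=4 idx=0 pred=T actual=N -> ctr[0]=1
Ev 3: PC=4 idx=0 pred=N actual=T -> ctr[0]=2
Ev 4: PC=4 idx=0 pred=T actual=T -> ctr[0]=3
Ev 5: PC=5 idx=1 pred=T actual=N -> ctr[1]=2
Ev 6: PC=5 idx=1 pred=T actual=T -> ctr[1]=3
Ev 7: PC=5 idx=1 pred=T actual=T -> ctr[1]=3
Ev 8: PC=4 idx=0 pred=T actual=N -> ctr[0]=2
Ev 9: PC=5 idx=1 pred=T actual=T -> ctr[1]=3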